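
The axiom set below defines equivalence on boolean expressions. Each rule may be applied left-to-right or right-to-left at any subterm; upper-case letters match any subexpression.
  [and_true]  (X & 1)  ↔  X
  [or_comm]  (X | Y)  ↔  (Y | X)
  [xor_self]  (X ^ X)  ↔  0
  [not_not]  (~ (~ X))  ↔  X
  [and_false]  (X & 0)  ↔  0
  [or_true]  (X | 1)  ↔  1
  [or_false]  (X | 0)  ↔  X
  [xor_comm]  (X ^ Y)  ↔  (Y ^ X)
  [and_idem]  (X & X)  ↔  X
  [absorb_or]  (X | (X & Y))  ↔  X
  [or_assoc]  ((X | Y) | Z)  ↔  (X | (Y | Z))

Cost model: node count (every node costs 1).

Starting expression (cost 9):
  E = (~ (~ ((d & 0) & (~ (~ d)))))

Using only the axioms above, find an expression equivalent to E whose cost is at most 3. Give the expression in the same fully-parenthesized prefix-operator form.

(0 & d)   [cost 3]

(1) (~ (~ d))  =[not_not →]=  d    ⊢ (~ (~ ((d & 0) & d)))
(2) (~ (~ ((d & 0) & d)))  =[not_not →]=  ((d & 0) & d)
(3) (d & 0)  =[and_false →]=  0    ⊢ cost 3, within 3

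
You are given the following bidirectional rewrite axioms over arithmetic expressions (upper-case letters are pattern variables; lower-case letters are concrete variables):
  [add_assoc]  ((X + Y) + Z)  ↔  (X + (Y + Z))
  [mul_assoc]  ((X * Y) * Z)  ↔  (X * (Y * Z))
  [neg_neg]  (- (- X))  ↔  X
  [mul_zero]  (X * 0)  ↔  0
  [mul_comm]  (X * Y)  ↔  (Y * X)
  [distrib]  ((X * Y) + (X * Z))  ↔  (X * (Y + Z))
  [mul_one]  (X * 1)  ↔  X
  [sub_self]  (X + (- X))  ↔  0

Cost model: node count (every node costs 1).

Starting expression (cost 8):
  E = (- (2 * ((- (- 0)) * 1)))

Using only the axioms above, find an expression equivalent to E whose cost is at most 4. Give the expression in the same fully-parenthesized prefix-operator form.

(1) (- (- 0))  =[neg_neg →]=  0    ⊢ (- (2 * (0 * 1)))
(2) (0 * 1)  =[mul_one →]=  0    ⊢ cost 4, within 4

(- (2 * 0))   [cost 4]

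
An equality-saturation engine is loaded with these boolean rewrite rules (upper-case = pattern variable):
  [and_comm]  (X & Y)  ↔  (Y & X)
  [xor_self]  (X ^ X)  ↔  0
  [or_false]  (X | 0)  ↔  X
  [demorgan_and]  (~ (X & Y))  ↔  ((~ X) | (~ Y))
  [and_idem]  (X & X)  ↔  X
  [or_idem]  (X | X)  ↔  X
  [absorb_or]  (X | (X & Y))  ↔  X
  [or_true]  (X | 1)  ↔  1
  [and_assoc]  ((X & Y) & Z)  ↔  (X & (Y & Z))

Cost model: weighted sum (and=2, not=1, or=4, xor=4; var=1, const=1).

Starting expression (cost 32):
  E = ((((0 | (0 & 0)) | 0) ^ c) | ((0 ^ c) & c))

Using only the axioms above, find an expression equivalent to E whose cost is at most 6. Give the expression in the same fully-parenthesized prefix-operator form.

(0 ^ c)   [cost 6]

step 1: absorb_or (→) rewrites (0 | (0 & 0)) into 0, now (((0 | 0) ^ c) | ((0 ^ c) & c))
step 2: or_false (→) rewrites (0 | 0) into 0, now ((0 ^ c) | ((0 ^ c) & c))
step 3: absorb_or (→) rewrites ((0 ^ c) | ((0 ^ c) & c)) into (0 ^ c), reaching cost 6 (bound 6)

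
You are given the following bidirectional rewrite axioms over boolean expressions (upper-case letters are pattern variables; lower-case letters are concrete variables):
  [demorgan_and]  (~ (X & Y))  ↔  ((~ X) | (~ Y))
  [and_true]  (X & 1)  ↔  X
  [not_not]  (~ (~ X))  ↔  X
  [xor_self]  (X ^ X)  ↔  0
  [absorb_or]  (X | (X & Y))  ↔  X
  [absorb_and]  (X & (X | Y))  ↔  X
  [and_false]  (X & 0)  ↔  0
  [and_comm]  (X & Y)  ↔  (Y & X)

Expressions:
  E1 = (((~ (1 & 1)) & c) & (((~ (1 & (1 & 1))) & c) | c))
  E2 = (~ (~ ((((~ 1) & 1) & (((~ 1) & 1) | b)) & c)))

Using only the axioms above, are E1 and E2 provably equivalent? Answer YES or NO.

YES

1. [and_true →] (1 & 1)  →  1;  E1 = (((~ (1 & 1)) & c) & (((~ (1 & 1)) & c) | c))
2. [absorb_and →] (((~ (1 & 1)) & c) & (((~ (1 & 1)) & c) | c))  →  ((~ (1 & 1)) & c)
3. [and_true →] (1 & 1)  →  1;  E1 = ((~ 1) & c)
4. [and_true ←] (~ 1)  →  ((~ 1) & 1);  E1 = (((~ 1) & 1) & c)
5. [absorb_and ←] ((~ 1) & 1)  →  (((~ 1) & 1) & (((~ 1) & 1) | b));  E1 = ((((~ 1) & 1) & (((~ 1) & 1) | b)) & c)
6. [not_not ←] ((((~ 1) & 1) & (((~ 1) & 1) | b)) & c)  →  (~ (~ ((((~ 1) & 1) & (((~ 1) & 1) | b)) & c)));  this is E2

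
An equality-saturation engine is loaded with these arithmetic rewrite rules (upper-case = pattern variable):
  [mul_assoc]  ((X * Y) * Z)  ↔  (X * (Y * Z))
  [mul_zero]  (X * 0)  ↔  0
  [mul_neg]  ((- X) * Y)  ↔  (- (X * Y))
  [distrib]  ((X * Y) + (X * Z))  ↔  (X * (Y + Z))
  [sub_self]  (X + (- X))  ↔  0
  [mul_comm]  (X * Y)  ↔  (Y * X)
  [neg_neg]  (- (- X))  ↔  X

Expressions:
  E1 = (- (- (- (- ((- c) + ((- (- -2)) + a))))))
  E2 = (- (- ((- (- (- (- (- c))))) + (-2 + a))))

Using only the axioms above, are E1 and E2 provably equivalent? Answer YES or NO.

YES

1. [neg_neg →] (- (- (- (- ((- c) + ((- (- -2)) + a))))))  →  (- (- ((- c) + ((- (- -2)) + a))))
2. [neg_neg →] (- (- ((- c) + ((- (- -2)) + a))))  →  ((- c) + ((- (- -2)) + a))
3. [neg_neg →] (- (- -2))  →  -2;  E1 = ((- c) + (-2 + a))
4. [neg_neg ←] ((- c) + (-2 + a))  →  (- (- ((- c) + (-2 + a))))
5. [neg_neg ←] c  →  (- (- c));  E1 = (- (- ((- (- (- c))) + (-2 + a))))
6. [neg_neg ←] (- c)  →  (- (- (- c)));  this is E2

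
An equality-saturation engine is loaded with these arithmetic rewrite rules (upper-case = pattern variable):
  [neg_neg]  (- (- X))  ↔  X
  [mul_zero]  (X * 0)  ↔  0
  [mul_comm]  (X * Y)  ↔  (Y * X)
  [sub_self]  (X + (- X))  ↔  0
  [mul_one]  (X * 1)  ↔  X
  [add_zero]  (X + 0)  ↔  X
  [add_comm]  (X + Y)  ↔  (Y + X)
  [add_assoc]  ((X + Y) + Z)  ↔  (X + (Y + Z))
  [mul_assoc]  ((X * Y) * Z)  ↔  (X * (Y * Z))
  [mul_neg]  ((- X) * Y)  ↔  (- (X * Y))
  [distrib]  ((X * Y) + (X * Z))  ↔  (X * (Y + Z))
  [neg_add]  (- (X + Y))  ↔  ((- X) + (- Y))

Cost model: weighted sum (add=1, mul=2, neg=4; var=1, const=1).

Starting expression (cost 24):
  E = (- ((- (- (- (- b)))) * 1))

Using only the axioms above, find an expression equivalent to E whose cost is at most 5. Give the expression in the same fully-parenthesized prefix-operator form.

(- b)   [cost 5]

(1) (- (- b))  =[neg_neg →]=  b    ⊢ (- ((- (- b)) * 1))
(2) (- (- b))  =[neg_neg →]=  b    ⊢ (- (b * 1))
(3) (b * 1)  =[mul_one →]=  b    ⊢ cost 5, within 5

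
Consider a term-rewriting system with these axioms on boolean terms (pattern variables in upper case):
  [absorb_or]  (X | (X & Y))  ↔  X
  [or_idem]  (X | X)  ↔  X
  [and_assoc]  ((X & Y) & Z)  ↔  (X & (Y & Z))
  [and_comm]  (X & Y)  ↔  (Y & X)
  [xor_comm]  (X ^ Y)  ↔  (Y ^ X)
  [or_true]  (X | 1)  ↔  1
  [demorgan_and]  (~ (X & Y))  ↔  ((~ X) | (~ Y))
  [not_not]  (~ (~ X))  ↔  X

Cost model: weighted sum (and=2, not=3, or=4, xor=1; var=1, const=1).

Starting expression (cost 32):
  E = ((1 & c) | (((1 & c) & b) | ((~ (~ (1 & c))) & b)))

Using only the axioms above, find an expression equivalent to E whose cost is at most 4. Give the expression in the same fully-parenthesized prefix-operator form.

1. [not_not →] (~ (~ (1 & c)))  →  (1 & c);  E = ((1 & c) | (((1 & c) & b) | ((1 & c) & b)))
2. [or_idem →] (((1 & c) & b) | ((1 & c) & b))  →  ((1 & c) & b);  E = ((1 & c) | ((1 & c) & b))
3. [absorb_or →] ((1 & c) | ((1 & c) & b))  →  (1 & c);  cost 4 ≤ 4, done

(1 & c)   [cost 4]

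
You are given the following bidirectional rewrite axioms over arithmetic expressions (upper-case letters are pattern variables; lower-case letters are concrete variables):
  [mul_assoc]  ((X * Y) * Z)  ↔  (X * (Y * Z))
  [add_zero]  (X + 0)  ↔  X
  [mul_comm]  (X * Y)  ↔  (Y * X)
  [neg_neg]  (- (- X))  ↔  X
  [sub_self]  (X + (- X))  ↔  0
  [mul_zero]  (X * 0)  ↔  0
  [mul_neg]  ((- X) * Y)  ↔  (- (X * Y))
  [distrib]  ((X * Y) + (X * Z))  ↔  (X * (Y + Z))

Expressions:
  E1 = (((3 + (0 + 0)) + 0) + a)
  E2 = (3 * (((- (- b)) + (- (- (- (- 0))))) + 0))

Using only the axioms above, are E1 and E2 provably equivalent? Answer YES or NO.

All listed rules preserve value, hence provable equivalence implies equal values everywhere; look for a separating assignment.
a=0, b=0 gives E1 ↦ 3, E2 ↦ 0; values differ ⇒ not provably equivalent.

NO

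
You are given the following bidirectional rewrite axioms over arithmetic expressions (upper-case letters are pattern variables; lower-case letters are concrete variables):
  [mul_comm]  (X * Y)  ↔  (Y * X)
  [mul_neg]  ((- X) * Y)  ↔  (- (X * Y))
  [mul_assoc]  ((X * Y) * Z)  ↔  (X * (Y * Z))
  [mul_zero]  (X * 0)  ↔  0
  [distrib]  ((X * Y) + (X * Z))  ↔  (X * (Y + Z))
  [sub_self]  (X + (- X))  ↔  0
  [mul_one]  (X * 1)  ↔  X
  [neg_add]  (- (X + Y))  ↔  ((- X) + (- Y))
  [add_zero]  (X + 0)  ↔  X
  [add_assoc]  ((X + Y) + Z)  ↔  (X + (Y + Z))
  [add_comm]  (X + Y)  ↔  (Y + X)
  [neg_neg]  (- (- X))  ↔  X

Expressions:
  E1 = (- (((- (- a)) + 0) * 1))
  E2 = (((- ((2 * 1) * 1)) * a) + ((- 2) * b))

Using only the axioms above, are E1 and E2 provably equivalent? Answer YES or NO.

Every axiom is a valid identity, so a rewrite proof would force E1 and E2 to agree under every assignment.
At a=0, b=1: E1 = 0 but E2 = -2; they differ, so no derivation exists.

NO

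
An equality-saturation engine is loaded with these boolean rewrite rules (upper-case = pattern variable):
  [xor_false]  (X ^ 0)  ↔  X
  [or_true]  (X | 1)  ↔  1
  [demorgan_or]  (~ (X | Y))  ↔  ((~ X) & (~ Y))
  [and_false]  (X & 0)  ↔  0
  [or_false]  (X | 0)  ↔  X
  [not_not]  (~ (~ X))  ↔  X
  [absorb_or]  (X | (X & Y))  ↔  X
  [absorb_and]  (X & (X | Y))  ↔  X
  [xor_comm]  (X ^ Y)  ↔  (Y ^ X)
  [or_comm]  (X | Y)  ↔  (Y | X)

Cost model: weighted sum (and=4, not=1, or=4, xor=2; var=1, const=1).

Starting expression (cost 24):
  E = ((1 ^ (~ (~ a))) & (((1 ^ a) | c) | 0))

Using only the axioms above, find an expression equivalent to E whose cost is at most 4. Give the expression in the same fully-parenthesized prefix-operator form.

(1 ^ a)   [cost 4]

(1) (~ (~ a))  =[not_not →]=  a    ⊢ ((1 ^ a) & (((1 ^ a) | c) | 0))
(2) (((1 ^ a) | c) | 0)  =[or_false →]=  ((1 ^ a) | c)    ⊢ ((1 ^ a) & ((1 ^ a) | c))
(3) ((1 ^ a) & ((1 ^ a) | c))  =[absorb_and →]=  (1 ^ a)    ⊢ cost 4, within 4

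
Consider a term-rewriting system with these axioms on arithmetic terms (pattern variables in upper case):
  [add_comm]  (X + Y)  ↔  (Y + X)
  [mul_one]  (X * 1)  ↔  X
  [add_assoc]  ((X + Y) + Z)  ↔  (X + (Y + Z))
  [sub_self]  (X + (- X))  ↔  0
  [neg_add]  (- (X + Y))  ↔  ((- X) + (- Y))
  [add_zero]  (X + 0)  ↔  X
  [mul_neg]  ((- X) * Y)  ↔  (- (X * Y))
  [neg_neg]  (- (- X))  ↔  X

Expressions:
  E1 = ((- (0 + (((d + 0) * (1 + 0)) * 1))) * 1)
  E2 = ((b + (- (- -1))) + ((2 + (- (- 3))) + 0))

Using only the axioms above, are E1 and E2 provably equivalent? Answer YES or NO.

The axioms are sound identities: if E1 ↔* E2 then E1 and E2 evaluate identically under any assignment.
Under b=0, d=0: E1 evaluates to 0, E2 to 4. Distinct ⇒ no rewrite sequence connects them.

NO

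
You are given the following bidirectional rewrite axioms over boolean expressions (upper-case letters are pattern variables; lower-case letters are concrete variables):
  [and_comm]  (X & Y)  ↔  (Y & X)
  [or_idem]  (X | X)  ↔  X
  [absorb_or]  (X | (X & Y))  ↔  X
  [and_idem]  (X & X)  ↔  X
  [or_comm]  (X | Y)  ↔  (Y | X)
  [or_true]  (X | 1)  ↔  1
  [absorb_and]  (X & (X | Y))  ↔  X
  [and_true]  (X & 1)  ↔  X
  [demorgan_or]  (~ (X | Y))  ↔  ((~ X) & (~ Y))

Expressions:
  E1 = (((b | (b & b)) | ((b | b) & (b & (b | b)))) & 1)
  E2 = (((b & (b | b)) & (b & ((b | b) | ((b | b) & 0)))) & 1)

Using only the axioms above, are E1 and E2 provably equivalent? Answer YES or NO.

YES

step 1: absorb_and (→) rewrites (b & (b | b)) into b, now (((b | (b & b)) | ((b | b) & b)) & 1)
step 2: and_idem (→) rewrites (b & b) into b, now (((b | b) | ((b | b) & b)) & 1)
step 3: absorb_or (→) rewrites ((b | b) | ((b | b) & b)) into (b | b), now ((b | b) & 1)
step 4: or_idem (→) rewrites (b | b) into b, now (b & 1)
step 5: absorb_and (←) rewrites b into (b & (b | b)), now ((b & (b | b)) & 1)
step 6: and_idem (←) rewrites (b & (b | b)) into ((b & (b | b)) & (b & (b | b))), now (((b & (b | b)) & (b & (b | b))) & 1)
step 7: absorb_or (←) rewrites (b | b) into ((b | b) | ((b | b) & 0)), which is E2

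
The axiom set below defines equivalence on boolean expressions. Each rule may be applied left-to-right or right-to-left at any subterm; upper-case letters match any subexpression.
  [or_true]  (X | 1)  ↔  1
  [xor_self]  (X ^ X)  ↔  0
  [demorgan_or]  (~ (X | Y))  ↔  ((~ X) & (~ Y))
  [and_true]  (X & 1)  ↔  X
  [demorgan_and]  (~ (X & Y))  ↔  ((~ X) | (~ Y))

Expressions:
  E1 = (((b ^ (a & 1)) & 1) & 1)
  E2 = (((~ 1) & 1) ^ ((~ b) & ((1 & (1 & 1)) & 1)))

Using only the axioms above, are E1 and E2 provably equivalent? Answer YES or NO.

All listed rules preserve value, hence provable equivalence implies equal values everywhere; look for a separating assignment.
a=0, b=0 gives E1 ↦ 0, E2 ↦ 1; values differ ⇒ not provably equivalent.

NO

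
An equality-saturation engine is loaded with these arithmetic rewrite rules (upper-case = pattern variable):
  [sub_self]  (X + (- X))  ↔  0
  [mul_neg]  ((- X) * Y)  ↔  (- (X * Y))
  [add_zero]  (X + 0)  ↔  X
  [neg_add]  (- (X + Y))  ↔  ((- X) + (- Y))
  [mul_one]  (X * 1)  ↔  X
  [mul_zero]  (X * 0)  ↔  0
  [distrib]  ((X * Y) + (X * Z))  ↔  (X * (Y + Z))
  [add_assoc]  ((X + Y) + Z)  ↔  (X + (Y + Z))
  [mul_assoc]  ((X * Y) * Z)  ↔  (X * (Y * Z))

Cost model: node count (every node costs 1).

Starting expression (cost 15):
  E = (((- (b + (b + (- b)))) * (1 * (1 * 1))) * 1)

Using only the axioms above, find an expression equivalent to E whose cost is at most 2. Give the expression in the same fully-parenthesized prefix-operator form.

(- b)   [cost 2]

1. [sub_self →] (b + (- b))  →  0;  E = (((- (b + 0)) * (1 * (1 * 1))) * 1)
2. [add_zero →] (b + 0)  →  b;  E = (((- b) * (1 * (1 * 1))) * 1)
3. [mul_one →] (((- b) * (1 * (1 * 1))) * 1)  →  ((- b) * (1 * (1 * 1)))
4. [mul_one →] (1 * 1)  →  1;  E = ((- b) * (1 * 1))
5. [mul_one →] (1 * 1)  →  1;  E = ((- b) * 1)
6. [mul_one →] ((- b) * 1)  →  (- b);  cost 2 ≤ 2, done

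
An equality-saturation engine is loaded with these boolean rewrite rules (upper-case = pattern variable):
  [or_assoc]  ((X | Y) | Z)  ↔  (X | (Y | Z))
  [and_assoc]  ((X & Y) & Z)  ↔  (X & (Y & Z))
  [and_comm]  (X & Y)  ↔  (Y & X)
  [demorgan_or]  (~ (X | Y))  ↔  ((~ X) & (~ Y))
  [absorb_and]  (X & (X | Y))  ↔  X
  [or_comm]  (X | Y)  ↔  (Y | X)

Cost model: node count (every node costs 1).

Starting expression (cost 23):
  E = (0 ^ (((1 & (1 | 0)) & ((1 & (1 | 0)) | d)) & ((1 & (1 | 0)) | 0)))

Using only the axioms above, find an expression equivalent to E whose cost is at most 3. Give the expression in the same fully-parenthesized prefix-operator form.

step 1: absorb_and (→) rewrites ((1 & (1 | 0)) & ((1 & (1 | 0)) | d)) into (1 & (1 | 0)), now (0 ^ ((1 & (1 | 0)) & ((1 & (1 | 0)) | 0)))
step 2: absorb_and (→) rewrites ((1 & (1 | 0)) & ((1 & (1 | 0)) | 0)) into (1 & (1 | 0)), now (0 ^ (1 & (1 | 0)))
step 3: absorb_and (→) rewrites (1 & (1 | 0)) into 1, reaching cost 3 (bound 3)

(0 ^ 1)   [cost 3]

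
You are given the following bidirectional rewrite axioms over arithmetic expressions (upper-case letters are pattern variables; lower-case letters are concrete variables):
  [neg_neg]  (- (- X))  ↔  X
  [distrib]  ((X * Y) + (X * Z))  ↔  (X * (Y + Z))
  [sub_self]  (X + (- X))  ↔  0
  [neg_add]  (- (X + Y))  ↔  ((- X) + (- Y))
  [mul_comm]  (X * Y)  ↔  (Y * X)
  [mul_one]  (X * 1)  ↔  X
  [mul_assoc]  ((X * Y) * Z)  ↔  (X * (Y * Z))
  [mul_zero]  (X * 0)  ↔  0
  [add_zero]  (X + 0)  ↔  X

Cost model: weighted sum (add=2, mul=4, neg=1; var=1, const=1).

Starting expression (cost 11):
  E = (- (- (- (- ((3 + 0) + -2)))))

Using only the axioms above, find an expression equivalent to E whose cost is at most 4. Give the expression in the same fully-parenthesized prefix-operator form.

(3 + -2)   [cost 4]

1. [neg_neg →] (- (- (- (- ((3 + 0) + -2)))))  →  (- (- ((3 + 0) + -2)))
2. [add_zero →] (3 + 0)  →  3;  E = (- (- (3 + -2)))
3. [neg_neg →] (- (- (3 + -2)))  →  (3 + -2);  cost 4 ≤ 4, done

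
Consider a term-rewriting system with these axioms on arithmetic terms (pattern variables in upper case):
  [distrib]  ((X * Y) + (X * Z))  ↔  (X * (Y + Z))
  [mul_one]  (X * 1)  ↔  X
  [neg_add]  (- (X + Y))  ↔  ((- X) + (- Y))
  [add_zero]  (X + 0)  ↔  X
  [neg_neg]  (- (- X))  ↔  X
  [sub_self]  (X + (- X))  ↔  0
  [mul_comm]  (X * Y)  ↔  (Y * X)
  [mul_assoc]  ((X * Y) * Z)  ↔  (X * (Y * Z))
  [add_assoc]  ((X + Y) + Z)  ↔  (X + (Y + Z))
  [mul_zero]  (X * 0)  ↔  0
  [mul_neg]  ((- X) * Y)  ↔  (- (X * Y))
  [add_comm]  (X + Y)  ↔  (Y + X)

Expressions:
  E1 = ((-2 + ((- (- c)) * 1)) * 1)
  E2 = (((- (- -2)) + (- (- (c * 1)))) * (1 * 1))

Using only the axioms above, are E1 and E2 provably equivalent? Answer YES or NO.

YES

step 1: mul_one (→) rewrites ((-2 + ((- (- c)) * 1)) * 1) into (-2 + ((- (- c)) * 1))
step 2: neg_neg (→) rewrites (- (- c)) into c, now (-2 + (c * 1))
step 3: mul_one (→) rewrites (c * 1) into c, now (-2 + c)
step 4: neg_neg (←) rewrites -2 into (- (- -2)), now ((- (- -2)) + c)
step 5: mul_one (←) rewrites ((- (- -2)) + c) into (((- (- -2)) + c) * 1)
step 6: mul_one (←) rewrites c into (c * 1), now (((- (- -2)) + (c * 1)) * 1)
step 7: mul_one (←) rewrites 1 into (1 * 1), now (((- (- -2)) + (c * 1)) * (1 * 1))
step 8: neg_neg (←) rewrites (c * 1) into (- (- (c * 1))), which is E2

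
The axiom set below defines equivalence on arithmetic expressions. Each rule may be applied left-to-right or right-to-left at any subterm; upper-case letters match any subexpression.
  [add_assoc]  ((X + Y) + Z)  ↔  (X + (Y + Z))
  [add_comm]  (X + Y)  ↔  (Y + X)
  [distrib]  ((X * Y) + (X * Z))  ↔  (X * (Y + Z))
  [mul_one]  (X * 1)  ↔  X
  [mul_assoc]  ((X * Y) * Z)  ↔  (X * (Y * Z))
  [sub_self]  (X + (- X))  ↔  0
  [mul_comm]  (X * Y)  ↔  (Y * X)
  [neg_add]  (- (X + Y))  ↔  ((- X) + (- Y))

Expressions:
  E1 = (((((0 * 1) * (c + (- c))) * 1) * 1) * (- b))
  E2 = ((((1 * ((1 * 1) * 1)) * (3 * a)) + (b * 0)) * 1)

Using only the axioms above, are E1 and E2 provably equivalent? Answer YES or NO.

NO

Every axiom is a valid identity, so a rewrite proof would force E1 and E2 to agree under every assignment.
At a=1, b=0, c=0: E1 = 0 but E2 = 3; they differ, so no derivation exists.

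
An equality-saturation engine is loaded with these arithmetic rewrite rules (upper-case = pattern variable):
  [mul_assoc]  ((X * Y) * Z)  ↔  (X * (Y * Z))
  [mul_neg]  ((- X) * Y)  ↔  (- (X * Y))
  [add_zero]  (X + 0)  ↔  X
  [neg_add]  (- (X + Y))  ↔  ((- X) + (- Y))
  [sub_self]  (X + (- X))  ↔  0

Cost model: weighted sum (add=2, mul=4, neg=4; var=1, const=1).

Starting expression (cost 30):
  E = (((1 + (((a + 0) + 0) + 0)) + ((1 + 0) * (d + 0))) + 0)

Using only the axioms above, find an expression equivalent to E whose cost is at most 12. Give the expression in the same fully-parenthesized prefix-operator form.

(1) (a + 0)  =[add_zero →]=  a    ⊢ (((1 + ((a + 0) + 0)) + ((1 + 0) * (d + 0))) + 0)
(2) (1 + 0)  =[add_zero →]=  1    ⊢ (((1 + ((a + 0) + 0)) + (1 * (d + 0))) + 0)
(3) (a + 0)  =[add_zero →]=  a    ⊢ (((1 + (a + 0)) + (1 * (d + 0))) + 0)
(4) (d + 0)  =[add_zero →]=  d    ⊢ (((1 + (a + 0)) + (1 * d)) + 0)
(5) (a + 0)  =[add_zero →]=  a    ⊢ (((1 + a) + (1 * d)) + 0)
(6) (((1 + a) + (1 * d)) + 0)  =[add_zero →]=  ((1 + a) + (1 * d))    ⊢ cost 12, within 12

((1 + a) + (1 * d))   [cost 12]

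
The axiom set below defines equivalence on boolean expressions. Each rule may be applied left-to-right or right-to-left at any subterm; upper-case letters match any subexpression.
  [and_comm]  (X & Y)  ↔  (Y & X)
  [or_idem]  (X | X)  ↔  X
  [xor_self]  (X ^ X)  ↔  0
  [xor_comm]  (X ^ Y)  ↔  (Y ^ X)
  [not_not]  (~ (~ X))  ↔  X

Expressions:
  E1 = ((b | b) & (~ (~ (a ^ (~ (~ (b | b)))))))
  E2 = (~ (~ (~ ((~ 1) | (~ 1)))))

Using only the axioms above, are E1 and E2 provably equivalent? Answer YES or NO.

The axioms are sound identities: if E1 ↔* E2 then E1 and E2 evaluate identically under any assignment.
Under a=0, b=0: E1 evaluates to 0, E2 to 1. Distinct ⇒ no rewrite sequence connects them.

NO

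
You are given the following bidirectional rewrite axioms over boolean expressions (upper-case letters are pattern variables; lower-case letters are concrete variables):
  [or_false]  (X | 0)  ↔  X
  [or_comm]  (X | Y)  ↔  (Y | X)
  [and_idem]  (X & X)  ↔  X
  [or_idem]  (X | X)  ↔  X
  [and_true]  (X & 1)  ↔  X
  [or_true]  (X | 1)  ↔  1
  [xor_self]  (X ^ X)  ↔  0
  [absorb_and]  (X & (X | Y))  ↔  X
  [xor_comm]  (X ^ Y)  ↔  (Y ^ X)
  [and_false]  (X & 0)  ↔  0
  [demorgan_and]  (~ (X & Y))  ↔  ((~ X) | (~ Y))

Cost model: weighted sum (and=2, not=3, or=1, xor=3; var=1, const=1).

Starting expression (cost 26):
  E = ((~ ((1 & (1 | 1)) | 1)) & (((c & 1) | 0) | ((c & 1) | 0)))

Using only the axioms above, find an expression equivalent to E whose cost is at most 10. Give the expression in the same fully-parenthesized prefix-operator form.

((~ 1) & (c & 1))   [cost 10]

(1) (1 & (1 | 1))  =[absorb_and →]=  1    ⊢ ((~ (1 | 1)) & (((c & 1) | 0) | ((c & 1) | 0)))
(2) (((c & 1) | 0) | ((c & 1) | 0))  =[or_idem →]=  ((c & 1) | 0)    ⊢ ((~ (1 | 1)) & ((c & 1) | 0))
(3) (1 | 1)  =[or_idem →]=  1    ⊢ ((~ 1) & ((c & 1) | 0))
(4) ((c & 1) | 0)  =[or_false →]=  (c & 1)    ⊢ cost 10, within 10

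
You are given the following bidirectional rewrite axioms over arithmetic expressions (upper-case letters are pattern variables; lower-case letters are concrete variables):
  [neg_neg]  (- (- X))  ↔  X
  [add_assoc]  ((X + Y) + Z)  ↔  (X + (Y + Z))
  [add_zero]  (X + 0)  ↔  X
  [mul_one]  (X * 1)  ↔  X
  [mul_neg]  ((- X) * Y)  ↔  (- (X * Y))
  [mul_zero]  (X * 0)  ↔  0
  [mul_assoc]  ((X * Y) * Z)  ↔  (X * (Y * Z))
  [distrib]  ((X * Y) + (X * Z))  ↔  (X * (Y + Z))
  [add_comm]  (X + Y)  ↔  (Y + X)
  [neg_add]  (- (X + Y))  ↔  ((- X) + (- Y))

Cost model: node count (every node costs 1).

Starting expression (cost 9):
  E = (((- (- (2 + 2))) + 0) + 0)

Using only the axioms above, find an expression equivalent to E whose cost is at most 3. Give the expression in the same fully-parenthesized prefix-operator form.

(2 + 2)   [cost 3]

1. [neg_neg →] (- (- (2 + 2)))  →  (2 + 2);  E = (((2 + 2) + 0) + 0)
2. [add_zero →] (((2 + 2) + 0) + 0)  →  ((2 + 2) + 0)
3. [add_zero →] ((2 + 2) + 0)  →  (2 + 2);  cost 3 ≤ 3, done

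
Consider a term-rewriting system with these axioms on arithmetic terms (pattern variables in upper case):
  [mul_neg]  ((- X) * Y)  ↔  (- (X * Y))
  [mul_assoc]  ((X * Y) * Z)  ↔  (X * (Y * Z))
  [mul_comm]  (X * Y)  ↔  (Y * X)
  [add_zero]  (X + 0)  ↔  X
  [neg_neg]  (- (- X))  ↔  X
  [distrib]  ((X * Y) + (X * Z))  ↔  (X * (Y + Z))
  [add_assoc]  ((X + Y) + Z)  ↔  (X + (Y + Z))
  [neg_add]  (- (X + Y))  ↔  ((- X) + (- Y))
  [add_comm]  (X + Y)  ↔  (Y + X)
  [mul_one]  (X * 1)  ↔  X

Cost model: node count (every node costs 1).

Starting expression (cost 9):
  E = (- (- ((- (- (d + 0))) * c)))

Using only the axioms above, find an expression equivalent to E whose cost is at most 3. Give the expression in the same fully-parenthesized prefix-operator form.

1. [neg_neg →] (- (- ((- (- (d + 0))) * c)))  →  ((- (- (d + 0))) * c)
2. [add_zero →] (d + 0)  →  d;  E = ((- (- d)) * c)
3. [neg_neg →] (- (- d))  →  d;  cost 3 ≤ 3, done

(d * c)   [cost 3]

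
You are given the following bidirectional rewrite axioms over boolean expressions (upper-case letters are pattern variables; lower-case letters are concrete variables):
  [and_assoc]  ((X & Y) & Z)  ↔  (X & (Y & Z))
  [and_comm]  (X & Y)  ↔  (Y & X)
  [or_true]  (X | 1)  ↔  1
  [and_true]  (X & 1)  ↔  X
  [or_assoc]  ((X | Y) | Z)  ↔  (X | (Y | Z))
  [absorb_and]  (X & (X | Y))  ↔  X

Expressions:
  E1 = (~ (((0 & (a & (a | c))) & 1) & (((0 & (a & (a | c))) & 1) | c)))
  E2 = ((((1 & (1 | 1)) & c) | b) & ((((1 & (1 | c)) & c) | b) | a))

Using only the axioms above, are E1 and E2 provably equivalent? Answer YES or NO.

NO

The axioms are sound identities: if E1 ↔* E2 then E1 and E2 evaluate identically under any assignment.
Under a=0, b=0, c=0: E1 evaluates to 1, E2 to 0. Distinct ⇒ no rewrite sequence connects them.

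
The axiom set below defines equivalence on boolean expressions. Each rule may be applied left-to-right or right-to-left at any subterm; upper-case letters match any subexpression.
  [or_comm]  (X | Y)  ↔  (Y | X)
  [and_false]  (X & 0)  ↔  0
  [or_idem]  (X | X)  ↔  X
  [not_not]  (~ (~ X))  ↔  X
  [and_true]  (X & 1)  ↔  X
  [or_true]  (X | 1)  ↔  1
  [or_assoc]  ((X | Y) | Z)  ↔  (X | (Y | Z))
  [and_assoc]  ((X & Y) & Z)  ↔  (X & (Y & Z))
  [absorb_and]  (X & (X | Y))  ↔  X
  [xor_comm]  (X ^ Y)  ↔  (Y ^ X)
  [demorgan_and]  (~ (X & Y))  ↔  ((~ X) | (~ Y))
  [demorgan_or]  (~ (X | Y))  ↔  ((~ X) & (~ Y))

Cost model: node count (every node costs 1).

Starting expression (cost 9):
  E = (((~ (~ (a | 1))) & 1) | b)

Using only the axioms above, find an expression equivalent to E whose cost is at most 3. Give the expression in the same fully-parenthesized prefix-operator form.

(1 | b)   [cost 3]

step 1: and_true (→) rewrites ((~ (~ (a | 1))) & 1) into (~ (~ (a | 1))), now ((~ (~ (a | 1))) | b)
step 2: not_not (→) rewrites (~ (~ (a | 1))) into (a | 1), now ((a | 1) | b)
step 3: or_true (→) rewrites (a | 1) into 1, reaching cost 3 (bound 3)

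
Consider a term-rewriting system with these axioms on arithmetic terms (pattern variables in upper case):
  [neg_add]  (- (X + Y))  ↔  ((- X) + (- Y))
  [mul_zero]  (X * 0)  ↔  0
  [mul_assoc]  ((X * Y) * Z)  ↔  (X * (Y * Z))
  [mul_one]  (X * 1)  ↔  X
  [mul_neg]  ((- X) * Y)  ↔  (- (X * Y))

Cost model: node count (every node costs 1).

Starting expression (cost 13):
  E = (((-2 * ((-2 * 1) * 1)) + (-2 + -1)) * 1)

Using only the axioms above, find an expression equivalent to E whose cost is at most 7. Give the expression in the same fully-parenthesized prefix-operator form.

((-2 * -2) + (-2 + -1))   [cost 7]

1. [mul_one →] (((-2 * ((-2 * 1) * 1)) + (-2 + -1)) * 1)  →  ((-2 * ((-2 * 1) * 1)) + (-2 + -1))
2. [mul_one →] ((-2 * 1) * 1)  →  (-2 * 1);  E = ((-2 * (-2 * 1)) + (-2 + -1))
3. [mul_one →] (-2 * 1)  →  -2;  cost 7 ≤ 7, done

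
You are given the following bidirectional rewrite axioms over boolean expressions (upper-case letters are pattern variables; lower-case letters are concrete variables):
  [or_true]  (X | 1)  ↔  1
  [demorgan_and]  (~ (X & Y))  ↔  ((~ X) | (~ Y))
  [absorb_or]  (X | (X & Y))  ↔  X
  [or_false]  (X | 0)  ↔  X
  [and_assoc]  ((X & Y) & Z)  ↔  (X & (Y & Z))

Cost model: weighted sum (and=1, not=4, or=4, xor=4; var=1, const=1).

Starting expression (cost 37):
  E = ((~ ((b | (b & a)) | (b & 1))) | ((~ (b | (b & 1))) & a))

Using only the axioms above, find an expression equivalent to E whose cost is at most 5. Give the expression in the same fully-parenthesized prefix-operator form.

(~ b)   [cost 5]

1. [absorb_or →] (b | (b & a))  →  b;  E = ((~ (b | (b & 1))) | ((~ (b | (b & 1))) & a))
2. [absorb_or →] ((~ (b | (b & 1))) | ((~ (b | (b & 1))) & a))  →  (~ (b | (b & 1)))
3. [absorb_or →] (b | (b & 1))  →  b;  cost 5 ≤ 5, done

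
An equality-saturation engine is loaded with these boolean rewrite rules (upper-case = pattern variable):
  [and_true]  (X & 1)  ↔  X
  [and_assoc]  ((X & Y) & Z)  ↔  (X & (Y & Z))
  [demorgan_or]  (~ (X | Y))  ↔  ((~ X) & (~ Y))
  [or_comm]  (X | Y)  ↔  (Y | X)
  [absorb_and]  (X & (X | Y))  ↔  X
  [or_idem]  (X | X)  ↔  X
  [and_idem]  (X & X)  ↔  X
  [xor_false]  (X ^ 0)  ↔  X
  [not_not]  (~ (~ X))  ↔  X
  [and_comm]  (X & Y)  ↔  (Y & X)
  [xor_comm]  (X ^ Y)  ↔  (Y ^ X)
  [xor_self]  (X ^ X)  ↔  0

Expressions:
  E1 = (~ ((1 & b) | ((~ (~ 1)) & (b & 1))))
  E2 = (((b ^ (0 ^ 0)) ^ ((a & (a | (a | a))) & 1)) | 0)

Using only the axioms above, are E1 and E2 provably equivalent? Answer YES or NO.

NO

The axioms are sound identities: if E1 ↔* E2 then E1 and E2 evaluate identically under any assignment.
Under a=0, b=0: E1 evaluates to 1, E2 to 0. Distinct ⇒ no rewrite sequence connects them.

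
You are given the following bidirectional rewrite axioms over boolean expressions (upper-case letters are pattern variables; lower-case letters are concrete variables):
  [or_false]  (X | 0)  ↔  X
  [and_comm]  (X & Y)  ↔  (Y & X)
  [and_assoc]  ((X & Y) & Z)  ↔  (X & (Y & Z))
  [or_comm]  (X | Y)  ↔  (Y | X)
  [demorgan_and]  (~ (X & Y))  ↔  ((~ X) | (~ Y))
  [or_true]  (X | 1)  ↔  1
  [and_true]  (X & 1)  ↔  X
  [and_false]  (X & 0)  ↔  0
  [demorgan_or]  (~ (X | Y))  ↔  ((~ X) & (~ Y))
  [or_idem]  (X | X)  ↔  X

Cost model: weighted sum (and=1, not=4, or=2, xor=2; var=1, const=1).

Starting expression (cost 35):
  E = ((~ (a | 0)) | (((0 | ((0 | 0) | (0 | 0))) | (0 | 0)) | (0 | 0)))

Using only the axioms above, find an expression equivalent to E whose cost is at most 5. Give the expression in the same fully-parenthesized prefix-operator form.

(1) ((0 | 0) | (0 | 0))  =[or_idem →]=  (0 | 0)    ⊢ ((~ (a | 0)) | (((0 | (0 | 0)) | (0 | 0)) | (0 | 0)))
(2) (0 | 0)  =[or_false →]=  0    ⊢ ((~ (a | 0)) | (((0 | (0 | 0)) | (0 | 0)) | 0))
(3) (0 | 0)  =[or_idem →]=  0    ⊢ ((~ (a | 0)) | (((0 | 0) | (0 | 0)) | 0))
(4) ((0 | 0) | (0 | 0))  =[or_idem →]=  (0 | 0)    ⊢ ((~ (a | 0)) | ((0 | 0) | 0))
(5) (0 | 0)  =[or_false →]=  0    ⊢ ((~ (a | 0)) | (0 | 0))
(6) (0 | 0)  =[or_idem →]=  0    ⊢ ((~ (a | 0)) | 0)
(7) ((~ (a | 0)) | 0)  =[or_false →]=  (~ (a | 0))
(8) (a | 0)  =[or_false →]=  a    ⊢ cost 5, within 5

(~ a)   [cost 5]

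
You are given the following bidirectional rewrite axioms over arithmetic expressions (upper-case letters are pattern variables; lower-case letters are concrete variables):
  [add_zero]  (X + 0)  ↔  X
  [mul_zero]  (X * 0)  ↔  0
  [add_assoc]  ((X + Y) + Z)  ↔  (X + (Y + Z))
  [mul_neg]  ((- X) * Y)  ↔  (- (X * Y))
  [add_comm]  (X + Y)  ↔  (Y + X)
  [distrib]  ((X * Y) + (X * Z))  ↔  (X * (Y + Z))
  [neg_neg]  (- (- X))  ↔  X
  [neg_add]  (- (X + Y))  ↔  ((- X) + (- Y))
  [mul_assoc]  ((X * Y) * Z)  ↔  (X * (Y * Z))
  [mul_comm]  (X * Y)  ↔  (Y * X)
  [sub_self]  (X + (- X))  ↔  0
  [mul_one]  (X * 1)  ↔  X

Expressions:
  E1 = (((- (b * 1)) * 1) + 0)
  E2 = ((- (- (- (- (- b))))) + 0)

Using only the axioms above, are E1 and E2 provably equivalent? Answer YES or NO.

YES

1. [add_zero →] (((- (b * 1)) * 1) + 0)  →  ((- (b * 1)) * 1)
2. [mul_one →] (b * 1)  →  b;  E1 = ((- b) * 1)
3. [mul_one →] ((- b) * 1)  →  (- b)
4. [neg_neg ←] b  →  (- (- b));  E1 = (- (- (- b)))
5. [neg_neg ←] b  →  (- (- b));  E1 = (- (- (- (- (- b)))))
6. [add_zero ←] (- (- (- (- (- b)))))  →  ((- (- (- (- (- b))))) + 0);  this is E2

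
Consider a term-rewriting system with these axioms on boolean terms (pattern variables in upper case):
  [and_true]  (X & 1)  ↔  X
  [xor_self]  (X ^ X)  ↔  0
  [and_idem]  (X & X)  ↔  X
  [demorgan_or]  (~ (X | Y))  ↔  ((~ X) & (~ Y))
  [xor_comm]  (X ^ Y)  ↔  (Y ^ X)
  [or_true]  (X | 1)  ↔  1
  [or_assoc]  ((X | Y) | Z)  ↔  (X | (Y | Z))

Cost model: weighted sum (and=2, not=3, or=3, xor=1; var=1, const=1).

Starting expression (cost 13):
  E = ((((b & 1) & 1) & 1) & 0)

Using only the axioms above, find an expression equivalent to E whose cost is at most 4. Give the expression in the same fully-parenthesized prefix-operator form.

1. [and_true →] (((b & 1) & 1) & 1)  →  ((b & 1) & 1);  E = (((b & 1) & 1) & 0)
2. [and_true →] (b & 1)  →  b;  E = ((b & 1) & 0)
3. [and_true →] (b & 1)  →  b;  cost 4 ≤ 4, done

(b & 0)   [cost 4]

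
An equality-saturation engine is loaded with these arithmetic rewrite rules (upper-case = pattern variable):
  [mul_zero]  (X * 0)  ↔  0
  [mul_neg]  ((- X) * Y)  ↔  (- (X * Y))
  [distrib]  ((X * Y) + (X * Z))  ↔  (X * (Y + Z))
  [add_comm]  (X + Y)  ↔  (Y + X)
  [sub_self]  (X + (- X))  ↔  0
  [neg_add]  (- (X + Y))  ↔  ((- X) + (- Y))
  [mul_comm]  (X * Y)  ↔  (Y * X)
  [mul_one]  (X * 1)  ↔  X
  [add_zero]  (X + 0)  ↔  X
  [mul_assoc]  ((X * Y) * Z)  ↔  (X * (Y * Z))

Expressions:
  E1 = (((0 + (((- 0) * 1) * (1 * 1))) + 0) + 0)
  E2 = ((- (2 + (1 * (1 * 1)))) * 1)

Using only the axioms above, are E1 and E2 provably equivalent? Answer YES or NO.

NO

Every axiom is a valid identity, so a rewrite proof would force E1 and E2 to agree under every assignment.
At the empty assignment (no variables occur): E1 = 0 but E2 = -3; they differ, so no derivation exists.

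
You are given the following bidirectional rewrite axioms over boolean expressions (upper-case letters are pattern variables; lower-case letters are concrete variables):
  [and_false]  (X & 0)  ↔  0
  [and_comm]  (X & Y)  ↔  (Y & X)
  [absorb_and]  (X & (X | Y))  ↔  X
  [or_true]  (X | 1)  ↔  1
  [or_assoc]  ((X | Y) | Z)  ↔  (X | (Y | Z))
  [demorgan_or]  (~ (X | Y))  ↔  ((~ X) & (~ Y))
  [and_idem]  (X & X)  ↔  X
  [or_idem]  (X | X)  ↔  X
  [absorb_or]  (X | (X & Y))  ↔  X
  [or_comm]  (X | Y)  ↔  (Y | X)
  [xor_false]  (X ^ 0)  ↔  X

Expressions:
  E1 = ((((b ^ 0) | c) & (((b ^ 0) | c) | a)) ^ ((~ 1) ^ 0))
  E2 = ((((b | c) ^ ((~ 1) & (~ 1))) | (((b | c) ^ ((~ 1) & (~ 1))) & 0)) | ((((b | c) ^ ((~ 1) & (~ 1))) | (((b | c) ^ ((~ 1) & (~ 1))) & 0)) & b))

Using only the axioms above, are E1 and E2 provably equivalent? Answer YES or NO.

step 1: absorb_and (→) rewrites (((b ^ 0) | c) & (((b ^ 0) | c) | a)) into ((b ^ 0) | c), now (((b ^ 0) | c) ^ ((~ 1) ^ 0))
step 2: xor_false (→) rewrites ((~ 1) ^ 0) into (~ 1), now (((b ^ 0) | c) ^ (~ 1))
step 3: xor_false (→) rewrites (b ^ 0) into b, now ((b | c) ^ (~ 1))
step 4: and_idem (←) rewrites (~ 1) into ((~ 1) & (~ 1)), now ((b | c) ^ ((~ 1) & (~ 1)))
step 5: absorb_or (←) rewrites ((b | c) ^ ((~ 1) & (~ 1))) into (((b | c) ^ ((~ 1) & (~ 1))) | (((b | c) ^ ((~ 1) & (~ 1))) & 0))
step 6: absorb_or (←) rewrites (((b | c) ^ ((~ 1) & (~ 1))) | (((b | c) ^ ((~ 1) & (~ 1))) & 0)) into ((((b | c) ^ ((~ 1) & (~ 1))) | (((b | c) ^ ((~ 1) & (~ 1))) & 0)) | ((((b | c) ^ ((~ 1) & (~ 1))) | (((b | c) ^ ((~ 1) & (~ 1))) & 0)) & b)), which is E2

YES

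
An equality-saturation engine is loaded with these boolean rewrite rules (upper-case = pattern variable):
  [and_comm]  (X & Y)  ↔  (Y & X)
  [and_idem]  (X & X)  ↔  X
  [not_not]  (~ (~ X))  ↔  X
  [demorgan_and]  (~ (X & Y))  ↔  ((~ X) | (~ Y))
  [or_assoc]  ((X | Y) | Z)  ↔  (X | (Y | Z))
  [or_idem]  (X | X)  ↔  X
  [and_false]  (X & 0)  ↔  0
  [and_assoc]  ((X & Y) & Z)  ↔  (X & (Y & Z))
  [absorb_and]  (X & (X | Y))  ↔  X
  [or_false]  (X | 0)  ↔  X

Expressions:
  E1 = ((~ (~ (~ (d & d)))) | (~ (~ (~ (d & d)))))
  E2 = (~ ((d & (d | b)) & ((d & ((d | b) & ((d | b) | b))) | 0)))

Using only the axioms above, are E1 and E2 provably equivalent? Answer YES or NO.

YES

(1) ((~ (~ (~ (d & d)))) | (~ (~ (~ (d & d)))))  =[or_idem →]=  (~ (~ (~ (d & d))))
(2) (d & d)  =[and_idem →]=  d    ⊢ (~ (~ (~ d)))
(3) (~ (~ d))  =[not_not →]=  d    ⊢ (~ d)
(4) d  =[absorb_and ←]=  (d & (d | b))    ⊢ (~ (d & (d | b)))
(5) (d & (d | b))  =[absorb_and ←]=  ((d & (d | b)) & ((d & (d | b)) | 0))    ⊢ (~ ((d & (d | b)) & ((d & (d | b)) | 0)))
(6) (d | b)  =[absorb_and ←]=  ((d | b) & ((d | b) | b))    ⊢ E2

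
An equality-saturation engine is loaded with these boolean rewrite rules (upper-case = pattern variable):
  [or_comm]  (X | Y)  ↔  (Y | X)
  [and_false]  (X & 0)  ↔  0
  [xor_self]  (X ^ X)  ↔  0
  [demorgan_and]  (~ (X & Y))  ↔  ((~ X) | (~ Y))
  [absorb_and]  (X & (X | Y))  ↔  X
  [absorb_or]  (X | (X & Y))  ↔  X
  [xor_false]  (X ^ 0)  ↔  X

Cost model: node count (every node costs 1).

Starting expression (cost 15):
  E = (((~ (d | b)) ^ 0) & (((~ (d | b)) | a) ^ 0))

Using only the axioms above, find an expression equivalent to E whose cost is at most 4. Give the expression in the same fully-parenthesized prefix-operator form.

(~ (d | b))   [cost 4]

step 1: xor_false (→) rewrites ((~ (d | b)) ^ 0) into (~ (d | b)), now ((~ (d | b)) & (((~ (d | b)) | a) ^ 0))
step 2: xor_false (→) rewrites (((~ (d | b)) | a) ^ 0) into ((~ (d | b)) | a), now ((~ (d | b)) & ((~ (d | b)) | a))
step 3: absorb_and (→) rewrites ((~ (d | b)) & ((~ (d | b)) | a)) into (~ (d | b)), reaching cost 4 (bound 4)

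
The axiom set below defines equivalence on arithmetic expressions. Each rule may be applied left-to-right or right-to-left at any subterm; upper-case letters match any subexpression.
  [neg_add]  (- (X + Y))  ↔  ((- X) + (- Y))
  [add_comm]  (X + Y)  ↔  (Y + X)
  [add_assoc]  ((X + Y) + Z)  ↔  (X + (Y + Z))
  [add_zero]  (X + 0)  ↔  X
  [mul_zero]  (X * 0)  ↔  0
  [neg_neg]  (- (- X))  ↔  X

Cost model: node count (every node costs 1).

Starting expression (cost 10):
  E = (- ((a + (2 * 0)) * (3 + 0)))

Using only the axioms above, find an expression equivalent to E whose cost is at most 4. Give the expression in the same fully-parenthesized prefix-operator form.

(1) (3 + 0)  =[add_zero →]=  3    ⊢ (- ((a + (2 * 0)) * 3))
(2) (2 * 0)  =[mul_zero →]=  0    ⊢ (- ((a + 0) * 3))
(3) (a + 0)  =[add_zero →]=  a    ⊢ cost 4, within 4

(- (a * 3))   [cost 4]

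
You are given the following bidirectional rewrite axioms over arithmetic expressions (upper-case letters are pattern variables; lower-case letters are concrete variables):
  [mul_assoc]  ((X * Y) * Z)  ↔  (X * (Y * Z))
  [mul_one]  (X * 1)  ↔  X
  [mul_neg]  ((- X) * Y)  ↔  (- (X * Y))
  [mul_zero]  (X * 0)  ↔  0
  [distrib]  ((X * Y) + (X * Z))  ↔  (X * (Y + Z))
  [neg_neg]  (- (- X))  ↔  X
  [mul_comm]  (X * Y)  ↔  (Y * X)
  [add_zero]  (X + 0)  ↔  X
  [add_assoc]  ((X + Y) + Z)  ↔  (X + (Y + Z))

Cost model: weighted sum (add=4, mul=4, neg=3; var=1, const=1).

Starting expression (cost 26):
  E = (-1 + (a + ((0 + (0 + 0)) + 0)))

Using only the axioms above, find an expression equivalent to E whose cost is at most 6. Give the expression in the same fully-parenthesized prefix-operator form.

(1) ((0 + (0 + 0)) + 0)  =[add_zero →]=  (0 + (0 + 0))    ⊢ (-1 + (a + (0 + (0 + 0))))
(2) (0 + 0)  =[add_zero →]=  0    ⊢ (-1 + (a + (0 + 0)))
(3) (0 + 0)  =[add_zero →]=  0    ⊢ (-1 + (a + 0))
(4) (a + 0)  =[add_zero →]=  a    ⊢ cost 6, within 6

(-1 + a)   [cost 6]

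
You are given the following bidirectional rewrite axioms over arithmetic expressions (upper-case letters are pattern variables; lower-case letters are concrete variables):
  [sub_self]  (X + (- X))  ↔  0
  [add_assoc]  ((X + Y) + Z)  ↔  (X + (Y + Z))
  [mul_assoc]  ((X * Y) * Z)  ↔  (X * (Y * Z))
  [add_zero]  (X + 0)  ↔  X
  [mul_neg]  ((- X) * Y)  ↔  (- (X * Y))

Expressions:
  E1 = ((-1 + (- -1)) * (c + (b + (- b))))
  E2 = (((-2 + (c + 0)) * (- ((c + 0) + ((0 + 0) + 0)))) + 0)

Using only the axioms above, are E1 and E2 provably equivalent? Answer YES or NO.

All listed rules preserve value, hence provable equivalence implies equal values everywhere; look for a separating assignment.
b=0, c=1 gives E1 ↦ 0, E2 ↦ 1; values differ ⇒ not provably equivalent.

NO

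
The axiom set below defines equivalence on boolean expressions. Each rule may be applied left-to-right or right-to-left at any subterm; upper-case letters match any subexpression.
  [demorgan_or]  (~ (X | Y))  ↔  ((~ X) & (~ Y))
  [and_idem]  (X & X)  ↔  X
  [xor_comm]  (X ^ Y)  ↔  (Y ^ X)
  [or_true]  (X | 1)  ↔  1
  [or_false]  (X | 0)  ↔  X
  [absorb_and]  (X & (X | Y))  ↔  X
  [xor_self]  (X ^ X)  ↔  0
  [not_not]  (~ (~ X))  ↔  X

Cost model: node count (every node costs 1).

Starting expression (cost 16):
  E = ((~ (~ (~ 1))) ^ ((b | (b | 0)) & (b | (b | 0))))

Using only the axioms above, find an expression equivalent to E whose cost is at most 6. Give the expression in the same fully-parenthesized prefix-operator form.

((~ 1) ^ (b | b))   [cost 6]

1. [not_not →] (~ (~ (~ 1)))  →  (~ 1);  E = ((~ 1) ^ ((b | (b | 0)) & (b | (b | 0))))
2. [and_idem →] ((b | (b | 0)) & (b | (b | 0)))  →  (b | (b | 0));  E = ((~ 1) ^ (b | (b | 0)))
3. [or_false →] (b | 0)  →  b;  cost 6 ≤ 6, done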